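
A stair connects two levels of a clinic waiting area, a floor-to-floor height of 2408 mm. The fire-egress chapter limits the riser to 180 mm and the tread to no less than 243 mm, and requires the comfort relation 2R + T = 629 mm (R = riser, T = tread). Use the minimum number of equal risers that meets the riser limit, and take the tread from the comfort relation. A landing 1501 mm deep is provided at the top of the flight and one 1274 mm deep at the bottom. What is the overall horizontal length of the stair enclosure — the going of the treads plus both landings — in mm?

6480 mm

2408 / 180 = 13.38, so 14 risers are needed.
Each riser is 2408/14 = 172 mm (≤ 180 mm).
T = 629 − 2·172 = 285 mm, which satisfies the 243 mm minimum.
14 risers give 13 treads; going = 13 × 285 = 3705 mm.
Add landings: 3705 + 1501 + 1274 = 6480 mm.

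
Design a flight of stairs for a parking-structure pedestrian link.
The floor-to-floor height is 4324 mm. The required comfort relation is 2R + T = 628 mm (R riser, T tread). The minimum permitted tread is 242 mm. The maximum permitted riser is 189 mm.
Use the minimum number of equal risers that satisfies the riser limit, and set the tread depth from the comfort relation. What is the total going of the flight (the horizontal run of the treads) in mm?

5544 mm

At most 189 each: 4324/189 = 22.88, giving 23 risers.
Riser R = 4324 / 23 = 188 mm, within the 189 mm limit.
Tread T = 628 − 2 × 188 = 252 mm (≥ 242 mm).
Going = (23 − 1) × 252 = 5544 mm.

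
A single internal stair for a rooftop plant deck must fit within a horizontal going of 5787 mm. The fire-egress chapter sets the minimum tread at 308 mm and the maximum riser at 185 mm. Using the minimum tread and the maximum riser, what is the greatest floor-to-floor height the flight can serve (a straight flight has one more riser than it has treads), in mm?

Treads that fit: ⌊5787 / 308⌋ = 18.
Risers = treads + 1 = 19.
Maximum height = 19 × 185 = 3515 mm.

3515 mm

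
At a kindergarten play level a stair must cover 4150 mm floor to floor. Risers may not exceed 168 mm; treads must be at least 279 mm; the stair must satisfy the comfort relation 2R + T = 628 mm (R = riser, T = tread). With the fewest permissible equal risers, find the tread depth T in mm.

296 mm

4150 / 168 = 24.702 → round up to 25 risers.
Riser R = 4150 / 25 = 166 mm, within the 168 mm limit.
T = 628 − 2·166 = 296 mm, which satisfies the 279 mm minimum.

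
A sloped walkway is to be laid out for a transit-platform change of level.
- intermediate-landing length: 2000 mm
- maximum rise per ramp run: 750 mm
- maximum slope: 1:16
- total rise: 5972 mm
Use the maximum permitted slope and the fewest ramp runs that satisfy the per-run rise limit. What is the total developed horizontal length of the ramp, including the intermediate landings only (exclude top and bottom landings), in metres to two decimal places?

109.55 m

5972 / 750 = 7.963 → round up to 8 ramp runs. That means 7 intermediate landings.
Ramp run (horizontal) at 1:16: 5972 × 16 = 95552 mm.
7 intermediate landings contribute 7 × 2000 = 14000 mm.
Developed length = 95552 + 14000 = 109552 mm.
= 109.55 m.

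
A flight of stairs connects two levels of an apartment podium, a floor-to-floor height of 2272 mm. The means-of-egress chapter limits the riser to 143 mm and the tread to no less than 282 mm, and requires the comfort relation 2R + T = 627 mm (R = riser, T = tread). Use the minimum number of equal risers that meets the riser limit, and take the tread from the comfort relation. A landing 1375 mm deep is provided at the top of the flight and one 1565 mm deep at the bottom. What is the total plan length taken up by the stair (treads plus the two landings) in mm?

8085 mm

2272 / 143 = 15.888 → round up to 16 risers.
Each riser is 2272/16 = 142 mm (≤ 143 mm).
Tread T = 627 − 2 × 142 = 343 mm (≥ 282 mm).
16 risers give 15 treads; going = 15 × 343 = 5145 mm.
Add landings: 5145 + 1375 + 1565 = 8085 mm.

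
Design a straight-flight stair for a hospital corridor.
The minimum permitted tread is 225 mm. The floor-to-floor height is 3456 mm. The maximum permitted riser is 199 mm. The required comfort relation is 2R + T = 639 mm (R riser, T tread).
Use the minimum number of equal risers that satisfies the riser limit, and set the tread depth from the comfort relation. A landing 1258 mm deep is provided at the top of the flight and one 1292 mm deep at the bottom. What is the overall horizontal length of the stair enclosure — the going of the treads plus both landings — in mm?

6885 mm

At most 199 each: 3456/199 = 17.37, giving 18 risers.
R = 3456 ÷ 18 = 192 mm.
T = 639 − 2·192 = 255 mm, which satisfies the 225 mm minimum.
18 risers give 17 treads; going = 17 × 255 = 4335 mm.
Add landings: 4335 + 1258 + 1292 = 6885 mm.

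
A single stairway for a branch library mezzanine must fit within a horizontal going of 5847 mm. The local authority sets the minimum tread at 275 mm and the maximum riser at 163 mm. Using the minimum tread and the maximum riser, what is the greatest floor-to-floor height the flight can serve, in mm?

3586 mm

5847 / 275 = 21.26, so 21 treads fit.
Risers = treads + 1 = 22.
Maximum height = 22 × 163 = 3586 mm.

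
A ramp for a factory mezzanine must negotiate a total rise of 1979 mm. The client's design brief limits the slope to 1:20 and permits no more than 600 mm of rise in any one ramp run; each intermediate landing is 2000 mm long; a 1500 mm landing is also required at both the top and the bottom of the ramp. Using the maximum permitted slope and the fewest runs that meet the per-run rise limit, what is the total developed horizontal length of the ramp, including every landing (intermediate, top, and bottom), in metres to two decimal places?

48.58 m

At most 600 each: 1979/600 = 3.30, giving 4 ramp runs. That means 3 intermediate landings.
Ramp run (horizontal) at 1:20: 1979 × 20 = 39580 mm.
Intermediate landings: 3 × 2000 = 6000 mm.
Top and bottom landings: 2 × 1500 = 3000 mm.
Total = 39580 + 6000 + 3000 = 48580 mm.
= 48.58 m.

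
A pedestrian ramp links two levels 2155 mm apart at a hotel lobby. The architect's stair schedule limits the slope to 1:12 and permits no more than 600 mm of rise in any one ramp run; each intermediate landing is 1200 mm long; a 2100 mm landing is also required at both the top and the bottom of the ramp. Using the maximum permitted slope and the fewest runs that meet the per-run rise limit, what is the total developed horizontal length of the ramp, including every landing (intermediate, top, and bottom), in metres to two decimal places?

33.66 m

2155 / 600 = 3.59, so 4 ramp runs are needed. That means 3 intermediate landings.
Ramp run (horizontal) at 1:12: 2155 × 12 = 25860 mm.
3 intermediate landings contribute 3 × 1200 = 3600 mm.
Top and bottom landings: 2 × 2100 = 4200 mm.
Total = 25860 + 3600 + 4200 = 33660 mm.
= 33.66 m.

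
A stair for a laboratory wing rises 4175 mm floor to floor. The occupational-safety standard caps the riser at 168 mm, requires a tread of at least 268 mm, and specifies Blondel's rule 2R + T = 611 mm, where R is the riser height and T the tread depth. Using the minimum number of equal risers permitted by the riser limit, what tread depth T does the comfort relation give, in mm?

277 mm

⌈4175/168⌉ = 25 risers.
Each riser is 4175/25 = 167 mm (≤ 168 mm).
Tread T = 611 − 2 × 167 = 277 mm (≥ 268 mm).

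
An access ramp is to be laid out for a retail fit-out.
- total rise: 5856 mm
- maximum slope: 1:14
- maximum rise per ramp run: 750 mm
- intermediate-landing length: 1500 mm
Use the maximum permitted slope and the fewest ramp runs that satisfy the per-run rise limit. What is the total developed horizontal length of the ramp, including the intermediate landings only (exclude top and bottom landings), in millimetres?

5856 / 750 = 7.81, so 8 ramp runs are needed. That means 7 intermediate landings.
Ramp run (horizontal) at 1:14: 5856 × 14 = 81984 mm.
Intermediate landings: 7 × 1500 = 10500 mm.
Developed length = 81984 + 10500 = 92484 mm.

92484 mm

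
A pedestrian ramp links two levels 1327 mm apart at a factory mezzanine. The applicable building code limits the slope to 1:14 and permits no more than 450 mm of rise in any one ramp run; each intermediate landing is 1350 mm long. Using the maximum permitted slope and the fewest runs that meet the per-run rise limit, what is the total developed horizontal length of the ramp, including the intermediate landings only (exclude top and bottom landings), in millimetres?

21278 mm

1327 / 450 = 2.95, so 3 ramp runs are needed. That means 2 intermediate landings.
Ramp run (horizontal) at 1:14: 1327 × 14 = 18578 mm.
2 intermediate landings contribute 2 × 1350 = 2700 mm.
Total developed length = 18578 + 2700 = 21278 mm.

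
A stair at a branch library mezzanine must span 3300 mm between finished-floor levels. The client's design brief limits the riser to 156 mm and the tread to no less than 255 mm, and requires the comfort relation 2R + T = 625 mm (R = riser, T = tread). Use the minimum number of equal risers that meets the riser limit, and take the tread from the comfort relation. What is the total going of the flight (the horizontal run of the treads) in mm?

6825 mm

At most 156 each: 3300/156 = 21.15, giving 22 risers.
R = 3300 ÷ 22 = 150 mm.
Tread T = 625 − 2 × 150 = 325 mm (≥ 255 mm).
22 risers give 21 treads; going = 21 × 325 = 6825 mm.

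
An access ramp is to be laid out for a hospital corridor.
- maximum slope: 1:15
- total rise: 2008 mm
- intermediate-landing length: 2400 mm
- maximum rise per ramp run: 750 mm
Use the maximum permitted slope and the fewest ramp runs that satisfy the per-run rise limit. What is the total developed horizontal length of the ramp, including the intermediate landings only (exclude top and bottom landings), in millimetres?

2008 / 750 = 2.68, so 3 ramp runs are needed. That means 2 intermediate landings.
Horizontal run for 2008 mm of rise at 1:15 is 2008 × 15 = 30120 mm.
2 intermediate landings contribute 2 × 2400 = 4800 mm.
Total developed length = 30120 + 4800 = 34920 mm.

34920 mm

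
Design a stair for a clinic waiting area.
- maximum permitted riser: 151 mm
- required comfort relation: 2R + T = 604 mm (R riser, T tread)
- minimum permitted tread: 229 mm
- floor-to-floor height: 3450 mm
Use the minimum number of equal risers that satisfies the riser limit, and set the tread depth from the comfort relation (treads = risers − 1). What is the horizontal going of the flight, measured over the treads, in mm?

6688 mm

3450 / 151 = 22.848 → round up to 23 risers.
R = 3450 ÷ 23 = 150 mm.
Tread T = 604 − 2 × 150 = 304 mm (≥ 229 mm).
Treads = 23 − 1 = 22; going = 22 × 304 = 6688 mm.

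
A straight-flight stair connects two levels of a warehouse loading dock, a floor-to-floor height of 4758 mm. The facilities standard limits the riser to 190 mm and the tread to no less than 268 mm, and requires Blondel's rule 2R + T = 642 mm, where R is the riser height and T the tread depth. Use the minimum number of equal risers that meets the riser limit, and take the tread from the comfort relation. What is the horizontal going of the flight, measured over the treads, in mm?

6900 mm

⌈4758/190⌉ = 26 risers.
R = 4758 ÷ 26 = 183 mm.
Tread T = 642 − 2 × 183 = 276 mm (≥ 268 mm).
26 risers give 25 treads; going = 25 × 276 = 6900 mm.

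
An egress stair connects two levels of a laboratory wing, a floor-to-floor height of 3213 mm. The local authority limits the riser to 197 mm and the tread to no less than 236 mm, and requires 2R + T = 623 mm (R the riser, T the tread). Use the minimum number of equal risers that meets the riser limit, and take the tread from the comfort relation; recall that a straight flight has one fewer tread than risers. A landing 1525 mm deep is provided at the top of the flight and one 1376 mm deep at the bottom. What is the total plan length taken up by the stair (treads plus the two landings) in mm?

3213 / 197 = 16.31, so 17 risers are needed.
Each riser is 3213/17 = 189 mm (≤ 197 mm).
Tread T = 623 − 2 × 189 = 245 mm (≥ 236 mm).
Going = (17 − 1) × 245 = 3920 mm.
Enclosure = 3920 + 1525 + 1376 = 6821 mm.

6821 mm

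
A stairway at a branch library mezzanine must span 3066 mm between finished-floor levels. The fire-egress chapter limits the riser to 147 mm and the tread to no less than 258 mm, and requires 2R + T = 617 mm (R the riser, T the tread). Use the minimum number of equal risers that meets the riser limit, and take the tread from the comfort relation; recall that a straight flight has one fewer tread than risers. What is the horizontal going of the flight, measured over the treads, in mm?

3066 / 147 = 20.86, so 21 risers are needed.
Each riser is 3066/21 = 146 mm (≤ 147 mm).
T = 617 − 2·146 = 325 mm, which satisfies the 258 mm minimum.
21 risers give 20 treads; going = 20 × 325 = 6500 mm.

6500 mm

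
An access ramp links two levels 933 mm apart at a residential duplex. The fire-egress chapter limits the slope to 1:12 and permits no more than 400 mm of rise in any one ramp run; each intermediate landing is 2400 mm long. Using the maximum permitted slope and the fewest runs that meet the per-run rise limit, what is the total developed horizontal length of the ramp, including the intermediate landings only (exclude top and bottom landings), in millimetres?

933 / 400 = 2.333 → round up to 3 ramp runs. That means 2 intermediate landings.
Ramp run (horizontal) at 1:12: 933 × 12 = 11196 mm.
Intermediate landings: 2 × 2400 = 4800 mm.
Total developed length = 11196 + 4800 = 15996 mm.

15996 mm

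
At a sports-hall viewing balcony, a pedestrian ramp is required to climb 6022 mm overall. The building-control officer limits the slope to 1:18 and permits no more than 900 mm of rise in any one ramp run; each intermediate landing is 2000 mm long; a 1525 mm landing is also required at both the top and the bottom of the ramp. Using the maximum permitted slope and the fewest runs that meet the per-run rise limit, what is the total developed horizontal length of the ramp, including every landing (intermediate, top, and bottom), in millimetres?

6022 / 900 = 6.691 → round up to 7 ramp runs. That means 6 intermediate landings.
Ramp run (horizontal) at 1:18: 6022 × 18 = 108396 mm.
Intermediate landings: 6 × 2000 = 12000 mm.
Top and bottom landings: 2 × 1525 = 3050 mm.
Total = 108396 + 12000 + 3050 = 123446 mm.

123446 mm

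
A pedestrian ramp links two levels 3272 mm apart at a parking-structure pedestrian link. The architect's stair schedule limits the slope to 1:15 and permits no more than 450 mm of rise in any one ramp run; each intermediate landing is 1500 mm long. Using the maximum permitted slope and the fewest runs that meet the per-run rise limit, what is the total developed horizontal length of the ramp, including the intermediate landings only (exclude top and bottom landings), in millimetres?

59580 mm

At most 450 each: 3272/450 = 7.27, giving 8 ramp runs. That means 7 intermediate landings.
Ramp run (horizontal) at 1:15: 3272 × 15 = 49080 mm.
Intermediate landings: 7 × 1500 = 10500 mm.
Total developed length = 49080 + 10500 = 59580 mm.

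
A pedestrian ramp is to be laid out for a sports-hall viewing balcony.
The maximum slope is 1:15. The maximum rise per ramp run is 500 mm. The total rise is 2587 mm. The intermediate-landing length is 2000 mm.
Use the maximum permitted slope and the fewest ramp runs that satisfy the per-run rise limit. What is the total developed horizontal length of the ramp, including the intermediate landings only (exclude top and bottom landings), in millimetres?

At most 500 each: 2587/500 = 5.17, giving 6 ramp runs. That means 5 intermediate landings.
Ramp run (horizontal) at 1:15: 2587 × 15 = 38805 mm.
5 intermediate landings contribute 5 × 2000 = 10000 mm.
Total developed length = 38805 + 10000 = 48805 mm.

48805 mm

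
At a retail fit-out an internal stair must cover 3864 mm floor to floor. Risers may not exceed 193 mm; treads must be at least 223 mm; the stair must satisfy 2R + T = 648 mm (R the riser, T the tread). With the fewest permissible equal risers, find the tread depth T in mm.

3864 / 193 = 20.02, so 21 risers are needed.
Each riser is 3864/21 = 184 mm (≤ 193 mm).
Tread T = 648 − 2 × 184 = 280 mm (≥ 223 mm).

280 mm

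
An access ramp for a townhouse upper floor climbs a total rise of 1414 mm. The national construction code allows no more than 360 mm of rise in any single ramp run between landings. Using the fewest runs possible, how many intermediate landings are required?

3 intermediate landings

At most 360 each: 1414/360 = 3.93, giving 4 ramp runs.
4 runs are separated by 3 intermediate landings.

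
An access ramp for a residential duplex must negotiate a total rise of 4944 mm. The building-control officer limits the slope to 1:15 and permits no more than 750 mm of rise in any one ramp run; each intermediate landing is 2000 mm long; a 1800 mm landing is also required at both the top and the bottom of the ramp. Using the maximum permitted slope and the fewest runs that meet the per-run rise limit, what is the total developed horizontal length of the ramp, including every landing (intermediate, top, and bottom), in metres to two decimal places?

4944 / 750 = 6.59, so 7 ramp runs are needed. That means 6 intermediate landings.
Ramp run (horizontal) at 1:15: 4944 × 15 = 74160 mm.
6 intermediate landings contribute 6 × 2000 = 12000 mm.
Top and bottom landings: 2 × 1800 = 3600 mm.
Total = 74160 + 12000 + 3600 = 89760 mm.
= 89.76 m.

89.76 m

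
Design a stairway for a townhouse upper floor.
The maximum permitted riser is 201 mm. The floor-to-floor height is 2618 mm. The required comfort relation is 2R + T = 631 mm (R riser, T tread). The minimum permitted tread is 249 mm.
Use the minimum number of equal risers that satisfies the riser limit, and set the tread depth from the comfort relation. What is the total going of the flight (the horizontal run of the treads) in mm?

3341 mm

2618 / 201 = 13.02, so 14 risers are needed.
Riser R = 2618 / 14 = 187 mm, within the 201 mm limit.
T = 631 − 2·187 = 257 mm, which satisfies the 249 mm minimum.
Going = (14 − 1) × 257 = 3341 mm.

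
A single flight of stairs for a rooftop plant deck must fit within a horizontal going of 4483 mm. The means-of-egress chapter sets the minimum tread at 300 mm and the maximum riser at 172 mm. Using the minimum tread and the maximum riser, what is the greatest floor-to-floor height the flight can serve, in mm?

Treads that fit: ⌊4483 / 300⌋ = 14.
Risers = treads + 1 = 15.
Maximum height = 15 × 172 = 2580 mm.

2580 mm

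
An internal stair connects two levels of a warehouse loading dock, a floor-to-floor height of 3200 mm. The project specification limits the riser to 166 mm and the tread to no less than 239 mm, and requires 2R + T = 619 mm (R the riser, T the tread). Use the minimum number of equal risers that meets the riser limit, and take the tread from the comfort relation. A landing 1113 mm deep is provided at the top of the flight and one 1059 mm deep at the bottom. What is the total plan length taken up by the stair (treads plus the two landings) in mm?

7853 mm

3200 / 166 = 19.277 → round up to 20 risers.
R = 3200 ÷ 20 = 160 mm.
Tread T = 619 − 2 × 160 = 299 mm (≥ 239 mm).
20 risers give 19 treads; going = 19 × 299 = 5681 mm.
Enclosure = 5681 + 1113 + 1059 = 7853 mm.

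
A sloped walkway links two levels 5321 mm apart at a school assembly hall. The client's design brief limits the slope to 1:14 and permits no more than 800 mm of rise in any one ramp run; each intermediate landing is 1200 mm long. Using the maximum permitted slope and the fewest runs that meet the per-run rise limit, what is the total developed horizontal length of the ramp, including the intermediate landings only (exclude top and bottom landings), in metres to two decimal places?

81.69 m

At most 800 each: 5321/800 = 6.65, giving 7 ramp runs. That means 6 intermediate landings.
Ramp run (horizontal) at 1:14: 5321 × 14 = 74494 mm.
6 intermediate landings contribute 6 × 1200 = 7200 mm.
Developed length = 74494 + 7200 = 81694 mm.
= 81.69 m.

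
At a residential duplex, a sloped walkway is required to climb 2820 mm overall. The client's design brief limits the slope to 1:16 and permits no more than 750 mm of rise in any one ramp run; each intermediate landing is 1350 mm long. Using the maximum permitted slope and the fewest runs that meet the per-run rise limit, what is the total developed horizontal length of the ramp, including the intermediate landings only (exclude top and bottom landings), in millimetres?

⌈2820/750⌉ = 4 ramp runs. That means 3 intermediate landings.
Ramp run (horizontal) at 1:16: 2820 × 16 = 45120 mm.
3 intermediate landings contribute 3 × 1350 = 4050 mm.
Developed length = 45120 + 4050 = 49170 mm.

49170 mm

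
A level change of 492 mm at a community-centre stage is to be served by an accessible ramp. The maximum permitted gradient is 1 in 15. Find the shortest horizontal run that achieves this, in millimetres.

7380 mm

At 1:15 the run is 15 × 492 = 7380 mm.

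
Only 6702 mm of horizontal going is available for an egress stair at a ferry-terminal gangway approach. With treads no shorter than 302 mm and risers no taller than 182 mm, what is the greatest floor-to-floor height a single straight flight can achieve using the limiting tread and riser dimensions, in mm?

4186 mm

Treads that fit: ⌊6702 / 302⌋ = 22.
Risers = treads + 1 = 23.
Maximum height = 23 × 182 = 4186 mm.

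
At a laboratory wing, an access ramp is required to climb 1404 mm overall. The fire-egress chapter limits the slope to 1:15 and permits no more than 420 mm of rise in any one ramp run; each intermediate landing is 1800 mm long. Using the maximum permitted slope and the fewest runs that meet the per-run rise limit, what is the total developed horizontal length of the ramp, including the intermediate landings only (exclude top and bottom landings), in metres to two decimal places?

1404 / 420 = 3.34, so 4 ramp runs are needed. That means 3 intermediate landings.
Ramp run (horizontal) at 1:15: 1404 × 15 = 21060 mm.
3 intermediate landings contribute 3 × 1800 = 5400 mm.
Developed length = 21060 + 5400 = 26460 mm.
= 26.46 m.

26.46 m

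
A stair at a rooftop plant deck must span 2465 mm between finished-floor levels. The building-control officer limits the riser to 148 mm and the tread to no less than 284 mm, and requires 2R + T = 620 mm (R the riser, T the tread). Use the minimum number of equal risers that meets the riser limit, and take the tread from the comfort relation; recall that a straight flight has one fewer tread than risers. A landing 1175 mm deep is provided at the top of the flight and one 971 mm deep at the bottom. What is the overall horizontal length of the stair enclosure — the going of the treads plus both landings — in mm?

2465 / 148 = 16.655 → round up to 17 risers.
Each riser is 2465/17 = 145 mm (≤ 148 mm).
Tread T = 620 − 2 × 145 = 330 mm (≥ 284 mm).
17 risers give 16 treads; going = 16 × 330 = 5280 mm.
Add landings: 5280 + 1175 + 971 = 7426 mm.

7426 mm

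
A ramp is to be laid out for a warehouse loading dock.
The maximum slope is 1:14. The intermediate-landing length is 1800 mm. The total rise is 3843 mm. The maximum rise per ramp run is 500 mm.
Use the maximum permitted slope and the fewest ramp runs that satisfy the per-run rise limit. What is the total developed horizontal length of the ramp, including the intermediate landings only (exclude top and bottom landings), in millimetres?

3843 / 500 = 7.686 → round up to 8 ramp runs. That means 7 intermediate landings.
Horizontal run for 3843 mm of rise at 1:14 is 3843 × 14 = 53802 mm.
Intermediate landings: 7 × 1800 = 12600 mm.
Total developed length = 53802 + 12600 = 66402 mm.

66402 mm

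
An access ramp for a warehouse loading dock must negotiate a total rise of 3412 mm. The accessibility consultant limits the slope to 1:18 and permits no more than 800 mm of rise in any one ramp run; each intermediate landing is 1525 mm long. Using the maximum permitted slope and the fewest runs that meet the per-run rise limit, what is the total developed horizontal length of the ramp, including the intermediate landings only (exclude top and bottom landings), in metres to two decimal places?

3412 / 800 = 4.26, so 5 ramp runs are needed. That means 4 intermediate landings.
Horizontal run for 3412 mm of rise at 1:18 is 3412 × 18 = 61416 mm.
4 intermediate landings contribute 4 × 1525 = 6100 mm.
Total developed length = 61416 + 6100 = 67516 mm.
= 67.52 m.

67.52 m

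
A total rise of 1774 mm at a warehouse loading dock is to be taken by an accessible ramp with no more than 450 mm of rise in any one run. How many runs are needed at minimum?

1774 / 450 = 3.942 → round up to 4 ramp runs.

4 runs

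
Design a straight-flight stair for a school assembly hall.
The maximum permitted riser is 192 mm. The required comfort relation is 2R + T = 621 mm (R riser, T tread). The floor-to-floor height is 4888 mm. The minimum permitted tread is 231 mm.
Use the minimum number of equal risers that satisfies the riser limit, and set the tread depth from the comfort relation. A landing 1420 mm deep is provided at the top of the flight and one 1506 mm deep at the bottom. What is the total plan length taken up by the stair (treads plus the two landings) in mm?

9051 mm

At most 192 each: 4888/192 = 25.46, giving 26 risers.
Each riser is 4888/26 = 188 mm (≤ 192 mm).
T = 621 − 2·188 = 245 mm, which satisfies the 231 mm minimum.
26 risers give 25 treads; going = 25 × 245 = 6125 mm.
Add landings: 6125 + 1420 + 1506 = 9051 mm.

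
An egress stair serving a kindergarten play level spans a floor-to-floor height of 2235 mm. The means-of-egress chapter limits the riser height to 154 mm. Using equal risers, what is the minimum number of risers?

15 risers

At most 154 each: 2235/154 = 14.51, giving 15 risers.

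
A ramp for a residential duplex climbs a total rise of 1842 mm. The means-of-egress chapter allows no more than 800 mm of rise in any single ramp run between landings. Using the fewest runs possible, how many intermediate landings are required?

1842 / 800 = 2.30, so 3 ramp runs are needed.
3 runs are separated by 2 intermediate landings.

2 intermediate landings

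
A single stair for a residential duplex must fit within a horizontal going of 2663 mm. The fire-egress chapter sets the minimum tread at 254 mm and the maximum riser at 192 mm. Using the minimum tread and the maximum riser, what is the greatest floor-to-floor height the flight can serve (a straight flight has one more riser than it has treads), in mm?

2112 mm

Treads that fit: ⌊2663 / 254⌋ = 10.
Risers = treads + 1 = 11.
Maximum height = 11 × 192 = 2112 mm.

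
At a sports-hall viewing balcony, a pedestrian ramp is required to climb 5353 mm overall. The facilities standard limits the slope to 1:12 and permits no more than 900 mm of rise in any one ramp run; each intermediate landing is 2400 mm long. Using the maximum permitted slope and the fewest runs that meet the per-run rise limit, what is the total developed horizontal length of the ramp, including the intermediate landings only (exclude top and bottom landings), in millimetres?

76236 mm

At most 900 each: 5353/900 = 5.95, giving 6 ramp runs. That means 5 intermediate landings.
Ramp run (horizontal) at 1:12: 5353 × 12 = 64236 mm.
Intermediate landings: 5 × 2400 = 12000 mm.
Developed length = 64236 + 12000 = 76236 mm.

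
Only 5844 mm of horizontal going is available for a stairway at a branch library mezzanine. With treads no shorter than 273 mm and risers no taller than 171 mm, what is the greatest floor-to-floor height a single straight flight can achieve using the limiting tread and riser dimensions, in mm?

Treads that fit: ⌊5844 / 273⌋ = 21.
Risers = treads + 1 = 22.
Maximum height = 22 × 171 = 3762 mm.

3762 mm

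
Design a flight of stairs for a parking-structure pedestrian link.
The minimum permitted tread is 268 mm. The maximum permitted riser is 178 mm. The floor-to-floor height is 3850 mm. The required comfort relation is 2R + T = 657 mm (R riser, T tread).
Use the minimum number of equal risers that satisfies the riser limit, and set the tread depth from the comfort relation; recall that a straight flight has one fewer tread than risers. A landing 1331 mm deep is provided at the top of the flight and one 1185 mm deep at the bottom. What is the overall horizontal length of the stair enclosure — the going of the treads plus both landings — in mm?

8963 mm

⌈3850/178⌉ = 22 risers.
Riser R = 3850 / 22 = 175 mm, within the 178 mm limit.
From 2R + T = 657: T = 657 − 350 = 307 mm.
22 risers give 21 treads; going = 21 × 307 = 6447 mm.
Add landings: 6447 + 1331 + 1185 = 8963 mm.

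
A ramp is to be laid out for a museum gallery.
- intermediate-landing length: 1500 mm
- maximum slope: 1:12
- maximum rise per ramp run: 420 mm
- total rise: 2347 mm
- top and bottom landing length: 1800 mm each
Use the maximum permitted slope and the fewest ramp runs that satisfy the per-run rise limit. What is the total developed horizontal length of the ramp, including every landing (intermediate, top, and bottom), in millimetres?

At most 420 each: 2347/420 = 5.59, giving 6 ramp runs. That means 5 intermediate landings.
Horizontal run for 2347 mm of rise at 1:12 is 2347 × 12 = 28164 mm.
Intermediate landings: 5 × 1500 = 7500 mm.
Top and bottom landings: 2 × 1800 = 3600 mm.
Total = 28164 + 7500 + 3600 = 39264 mm.

39264 mm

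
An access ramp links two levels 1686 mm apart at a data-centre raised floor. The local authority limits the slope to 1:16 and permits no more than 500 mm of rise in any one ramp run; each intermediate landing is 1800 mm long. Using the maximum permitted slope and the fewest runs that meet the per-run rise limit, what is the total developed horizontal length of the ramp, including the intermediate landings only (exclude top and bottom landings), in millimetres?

32376 mm

At most 500 each: 1686/500 = 3.37, giving 4 ramp runs. That means 3 intermediate landings.
Ramp run (horizontal) at 1:16: 1686 × 16 = 26976 mm.
Intermediate landings: 3 × 1800 = 5400 mm.
Developed length = 26976 + 5400 = 32376 mm.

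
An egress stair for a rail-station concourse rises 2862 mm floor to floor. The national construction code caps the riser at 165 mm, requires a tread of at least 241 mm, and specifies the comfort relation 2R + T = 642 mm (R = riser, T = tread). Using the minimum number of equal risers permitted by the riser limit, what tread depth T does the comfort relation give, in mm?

⌈2862/165⌉ = 18 risers.
Riser R = 2862 / 18 = 159 mm, within the 165 mm limit.
Tread T = 642 − 2 × 159 = 324 mm (≥ 241 mm).

324 mm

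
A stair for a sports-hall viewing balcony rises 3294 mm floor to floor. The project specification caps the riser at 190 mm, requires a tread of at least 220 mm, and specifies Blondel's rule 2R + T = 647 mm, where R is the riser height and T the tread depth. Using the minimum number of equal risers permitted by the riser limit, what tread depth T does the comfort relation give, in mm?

⌈3294/190⌉ = 18 risers.
R = 3294 ÷ 18 = 183 mm.
Tread T = 647 − 2 × 183 = 281 mm (≥ 220 mm).

281 mm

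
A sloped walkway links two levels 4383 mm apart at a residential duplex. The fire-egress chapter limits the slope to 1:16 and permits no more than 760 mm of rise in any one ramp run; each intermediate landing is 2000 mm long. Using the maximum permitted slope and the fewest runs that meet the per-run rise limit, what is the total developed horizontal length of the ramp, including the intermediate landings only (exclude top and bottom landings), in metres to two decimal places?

⌈4383/760⌉ = 6 ramp runs. That means 5 intermediate landings.
Horizontal run for 4383 mm of rise at 1:16 is 4383 × 16 = 70128 mm.
Intermediate landings: 5 × 2000 = 10000 mm.
Total developed length = 70128 + 10000 = 80128 mm.
= 80.13 m.

80.13 m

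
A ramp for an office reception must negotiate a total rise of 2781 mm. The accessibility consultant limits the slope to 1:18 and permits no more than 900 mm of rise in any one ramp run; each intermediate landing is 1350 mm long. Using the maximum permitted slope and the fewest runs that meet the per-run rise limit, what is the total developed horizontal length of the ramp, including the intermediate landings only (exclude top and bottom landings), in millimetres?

54108 mm

⌈2781/900⌉ = 4 ramp runs. That means 3 intermediate landings.
Horizontal run for 2781 mm of rise at 1:18 is 2781 × 18 = 50058 mm.
3 intermediate landings contribute 3 × 1350 = 4050 mm.
Developed length = 50058 + 4050 = 54108 mm.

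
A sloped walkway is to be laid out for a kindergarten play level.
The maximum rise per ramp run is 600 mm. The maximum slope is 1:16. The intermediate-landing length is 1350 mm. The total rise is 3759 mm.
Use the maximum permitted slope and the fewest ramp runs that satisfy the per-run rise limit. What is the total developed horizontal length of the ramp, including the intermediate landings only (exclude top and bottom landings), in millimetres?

3759 / 600 = 6.26, so 7 ramp runs are needed. That means 6 intermediate landings.
Horizontal run for 3759 mm of rise at 1:16 is 3759 × 16 = 60144 mm.
6 intermediate landings contribute 6 × 1350 = 8100 mm.
Total developed length = 60144 + 8100 = 68244 mm.

68244 mm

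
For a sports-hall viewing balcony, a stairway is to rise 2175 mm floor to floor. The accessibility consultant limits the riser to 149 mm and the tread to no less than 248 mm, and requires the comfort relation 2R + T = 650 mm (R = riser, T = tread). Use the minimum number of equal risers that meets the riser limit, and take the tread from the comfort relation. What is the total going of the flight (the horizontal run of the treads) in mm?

5040 mm

At most 149 each: 2175/149 = 14.60, giving 15 risers.
R = 2175 ÷ 15 = 145 mm.
T = 650 − 2·145 = 360 mm, which satisfies the 248 mm minimum.
Treads = 15 − 1 = 14; going = 14 × 360 = 5040 mm.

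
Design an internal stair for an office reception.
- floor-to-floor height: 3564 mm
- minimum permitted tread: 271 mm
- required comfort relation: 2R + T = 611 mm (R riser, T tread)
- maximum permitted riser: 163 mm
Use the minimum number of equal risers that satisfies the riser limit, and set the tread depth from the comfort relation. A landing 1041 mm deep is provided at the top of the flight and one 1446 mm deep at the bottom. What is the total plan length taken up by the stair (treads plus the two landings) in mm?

8514 mm

At most 163 each: 3564/163 = 21.87, giving 22 risers.
Each riser is 3564/22 = 162 mm (≤ 163 mm).
Tread T = 611 − 2 × 162 = 287 mm (≥ 271 mm).
Going = (22 − 1) × 287 = 6027 mm.
Add landings: 6027 + 1041 + 1446 = 8514 mm.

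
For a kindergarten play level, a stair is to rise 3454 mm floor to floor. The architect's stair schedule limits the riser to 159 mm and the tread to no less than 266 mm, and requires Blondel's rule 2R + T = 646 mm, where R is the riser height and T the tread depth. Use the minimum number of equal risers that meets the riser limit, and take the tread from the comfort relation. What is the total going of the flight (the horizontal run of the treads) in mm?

6972 mm

⌈3454/159⌉ = 22 risers.
Riser R = 3454 / 22 = 157 mm, within the 159 mm limit.
From 2R + T = 646: T = 646 − 314 = 332 mm.
Treads = 22 − 1 = 21; going = 21 × 332 = 6972 mm.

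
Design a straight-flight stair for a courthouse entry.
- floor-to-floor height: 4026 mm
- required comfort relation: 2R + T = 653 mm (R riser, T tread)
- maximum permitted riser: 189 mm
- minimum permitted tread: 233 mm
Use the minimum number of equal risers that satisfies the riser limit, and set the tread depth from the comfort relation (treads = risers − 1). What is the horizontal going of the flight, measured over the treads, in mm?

6027 mm

⌈4026/189⌉ = 22 risers.
Riser R = 4026 / 22 = 183 mm, within the 189 mm limit.
Tread T = 653 − 2 × 183 = 287 mm (≥ 233 mm).
22 risers give 21 treads; going = 21 × 287 = 6027 mm.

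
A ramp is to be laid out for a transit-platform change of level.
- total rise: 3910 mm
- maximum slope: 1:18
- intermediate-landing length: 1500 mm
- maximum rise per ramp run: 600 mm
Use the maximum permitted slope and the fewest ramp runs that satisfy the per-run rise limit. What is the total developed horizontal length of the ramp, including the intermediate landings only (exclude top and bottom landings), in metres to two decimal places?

79.38 m

⌈3910/600⌉ = 7 ramp runs. That means 6 intermediate landings.
Ramp run (horizontal) at 1:18: 3910 × 18 = 70380 mm.
6 intermediate landings contribute 6 × 1500 = 9000 mm.
Developed length = 70380 + 9000 = 79380 mm.
= 79.38 m.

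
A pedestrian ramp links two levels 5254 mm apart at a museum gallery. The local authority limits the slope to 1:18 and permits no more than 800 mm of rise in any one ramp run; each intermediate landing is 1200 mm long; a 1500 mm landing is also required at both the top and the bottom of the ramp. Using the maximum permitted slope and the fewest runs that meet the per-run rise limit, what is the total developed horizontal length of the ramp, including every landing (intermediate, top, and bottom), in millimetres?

5254 / 800 = 6.57, so 7 ramp runs are needed. That means 6 intermediate landings.
Horizontal run for 5254 mm of rise at 1:18 is 5254 × 18 = 94572 mm.
Intermediate landings: 6 × 1200 = 7200 mm.
Top and bottom landings: 2 × 1500 = 3000 mm.
Total = 94572 + 7200 + 3000 = 104772 mm.

104772 mm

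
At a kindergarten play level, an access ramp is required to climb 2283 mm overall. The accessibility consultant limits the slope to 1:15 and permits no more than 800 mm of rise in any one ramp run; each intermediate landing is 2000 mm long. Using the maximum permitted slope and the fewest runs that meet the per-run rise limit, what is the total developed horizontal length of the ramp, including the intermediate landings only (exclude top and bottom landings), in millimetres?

⌈2283/800⌉ = 3 ramp runs. That means 2 intermediate landings.
Ramp run (horizontal) at 1:15: 2283 × 15 = 34245 mm.
2 intermediate landings contribute 2 × 2000 = 4000 mm.
Total developed length = 34245 + 4000 = 38245 mm.

38245 mm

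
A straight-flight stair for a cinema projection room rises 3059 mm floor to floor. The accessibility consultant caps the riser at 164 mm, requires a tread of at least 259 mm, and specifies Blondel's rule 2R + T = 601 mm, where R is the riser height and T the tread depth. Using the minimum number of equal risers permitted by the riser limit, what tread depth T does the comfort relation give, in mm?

3059 / 164 = 18.652 → round up to 19 risers.
R = 3059 ÷ 19 = 161 mm.
From 2R + T = 601: T = 601 − 322 = 279 mm.

279 mm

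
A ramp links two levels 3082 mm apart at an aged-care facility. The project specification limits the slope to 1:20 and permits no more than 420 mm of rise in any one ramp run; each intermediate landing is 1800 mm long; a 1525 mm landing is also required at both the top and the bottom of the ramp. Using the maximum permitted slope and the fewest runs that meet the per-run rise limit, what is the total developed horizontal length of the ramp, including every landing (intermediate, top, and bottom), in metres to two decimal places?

At most 420 each: 3082/420 = 7.34, giving 8 ramp runs. That means 7 intermediate landings.
Horizontal run for 3082 mm of rise at 1:20 is 3082 × 20 = 61640 mm.
Intermediate landings: 7 × 1800 = 12600 mm.
Top and bottom landings: 2 × 1525 = 3050 mm.
Total = 61640 + 12600 + 3050 = 77290 mm.
= 77.29 m.

77.29 m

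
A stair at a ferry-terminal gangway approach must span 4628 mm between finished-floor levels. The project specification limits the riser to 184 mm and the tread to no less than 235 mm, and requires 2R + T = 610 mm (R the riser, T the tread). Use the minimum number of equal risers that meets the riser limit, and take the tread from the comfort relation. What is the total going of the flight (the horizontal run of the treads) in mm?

6350 mm

4628 / 184 = 25.15, so 26 risers are needed.
R = 4628 ÷ 26 = 178 mm.
Tread T = 610 − 2 × 178 = 254 mm (≥ 235 mm).
Treads = 26 − 1 = 25; going = 25 × 254 = 6350 mm.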